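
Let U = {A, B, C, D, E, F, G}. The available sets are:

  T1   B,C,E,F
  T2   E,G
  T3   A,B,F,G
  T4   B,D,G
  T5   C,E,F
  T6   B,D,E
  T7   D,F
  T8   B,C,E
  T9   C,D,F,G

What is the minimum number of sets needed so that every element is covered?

3

T1, T3, T4 together cover {A, B, C, D, E, F, G} — every element.
No 2 of the 9 sets cover everything (all 36 pairs fall short), so 3 is minimum.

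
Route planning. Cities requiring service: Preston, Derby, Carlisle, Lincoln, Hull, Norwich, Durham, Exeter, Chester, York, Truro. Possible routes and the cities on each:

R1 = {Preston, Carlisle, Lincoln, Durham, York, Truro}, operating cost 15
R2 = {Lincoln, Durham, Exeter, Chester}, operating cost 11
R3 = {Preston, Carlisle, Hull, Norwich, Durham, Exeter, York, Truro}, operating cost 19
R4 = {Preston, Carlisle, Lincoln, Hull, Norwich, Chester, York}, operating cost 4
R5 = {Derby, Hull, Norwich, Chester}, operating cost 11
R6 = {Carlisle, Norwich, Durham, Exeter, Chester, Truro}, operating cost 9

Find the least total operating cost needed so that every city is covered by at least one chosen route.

24

R4, R5, R6 cover every city at operating cost 4 + 11 + 9 = 24.
Any cover uses at least 3 routes; among all covering selections none totals below 24.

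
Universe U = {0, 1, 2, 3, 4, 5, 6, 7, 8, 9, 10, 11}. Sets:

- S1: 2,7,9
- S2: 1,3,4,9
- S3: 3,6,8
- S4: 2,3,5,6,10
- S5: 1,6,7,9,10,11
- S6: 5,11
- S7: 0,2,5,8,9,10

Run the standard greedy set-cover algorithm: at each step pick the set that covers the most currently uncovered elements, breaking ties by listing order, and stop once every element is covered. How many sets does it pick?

Pick 1: S5 covers 6 new elements (1, 6, 7, 9, 10, 11).
Pick 2: S7 covers 4 new elements (0, 2, 5, 8).
Pick 3: S2 covers 2 new elements (3, 4).
Greedy uses 3 sets.

3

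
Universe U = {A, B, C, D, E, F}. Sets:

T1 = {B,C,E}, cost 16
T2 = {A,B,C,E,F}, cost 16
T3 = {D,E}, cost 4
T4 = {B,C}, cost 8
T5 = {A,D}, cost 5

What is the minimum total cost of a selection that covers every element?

20

T2, T3 cover every element at cost 16 + 4 = 20.
Any cover uses at least 2 sets; among all covering selections none totals below 20.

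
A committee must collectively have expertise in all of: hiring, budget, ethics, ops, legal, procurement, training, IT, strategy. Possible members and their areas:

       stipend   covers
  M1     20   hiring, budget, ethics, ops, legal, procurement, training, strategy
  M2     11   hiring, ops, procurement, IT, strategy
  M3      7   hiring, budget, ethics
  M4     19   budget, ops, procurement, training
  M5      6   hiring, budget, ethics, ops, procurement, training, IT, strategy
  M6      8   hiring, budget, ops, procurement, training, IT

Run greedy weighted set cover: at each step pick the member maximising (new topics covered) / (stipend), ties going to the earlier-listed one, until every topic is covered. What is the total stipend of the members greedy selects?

26

Pick 1: M5 adds 8 new (hiring, budget, ethics, ops, procurement, training, IT, strategy) at stipend 6 (ratio 8/6).
Pick 2: M1 adds 1 new (legal) at stipend 20 (ratio 1/20).
Greedy total stipend: 6 + 20 = 26.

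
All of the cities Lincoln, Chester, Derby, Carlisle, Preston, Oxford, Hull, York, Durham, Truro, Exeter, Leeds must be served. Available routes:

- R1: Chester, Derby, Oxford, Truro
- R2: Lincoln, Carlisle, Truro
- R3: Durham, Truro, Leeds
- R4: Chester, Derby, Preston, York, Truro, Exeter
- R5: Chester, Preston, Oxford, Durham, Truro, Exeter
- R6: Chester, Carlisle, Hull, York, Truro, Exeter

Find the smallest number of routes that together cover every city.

R1, R2, R3, R4, R6 together cover {Lincoln, Chester, Derby, Carlisle, Preston, Oxford, Hull, York, Durham, Truro, Exeter, Leeds} — every city.
No 4 of the 6 routes cover everything (all 15 size-4 selections fall short), so 5 is minimum.

5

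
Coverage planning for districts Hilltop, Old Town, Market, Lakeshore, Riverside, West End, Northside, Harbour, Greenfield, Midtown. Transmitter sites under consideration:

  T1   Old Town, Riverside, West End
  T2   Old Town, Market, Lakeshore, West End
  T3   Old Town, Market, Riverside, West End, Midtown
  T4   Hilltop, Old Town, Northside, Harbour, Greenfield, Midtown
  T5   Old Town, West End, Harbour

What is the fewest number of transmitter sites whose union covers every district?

T1, T2, T4 together cover {Hilltop, Old Town, Market, Lakeshore, Riverside, West End, Northside, Harbour, Greenfield, Midtown} — every district.
No 2 of the 5 transmitter sites cover everything (all 10 pairs fall short), so 3 is minimum.

3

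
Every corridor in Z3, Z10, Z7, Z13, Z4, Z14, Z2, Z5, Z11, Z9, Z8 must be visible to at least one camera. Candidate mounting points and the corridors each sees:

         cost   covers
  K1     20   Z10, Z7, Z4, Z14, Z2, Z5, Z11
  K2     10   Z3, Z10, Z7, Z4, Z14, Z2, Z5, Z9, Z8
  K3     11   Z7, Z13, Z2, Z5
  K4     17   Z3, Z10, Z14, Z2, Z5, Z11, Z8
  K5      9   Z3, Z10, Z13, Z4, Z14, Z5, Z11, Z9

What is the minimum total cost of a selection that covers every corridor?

K2, K5 cover every corridor at cost 10 + 9 = 19.
Any cover uses at least 2 camera mounts; among all covering selections none totals below 19.

19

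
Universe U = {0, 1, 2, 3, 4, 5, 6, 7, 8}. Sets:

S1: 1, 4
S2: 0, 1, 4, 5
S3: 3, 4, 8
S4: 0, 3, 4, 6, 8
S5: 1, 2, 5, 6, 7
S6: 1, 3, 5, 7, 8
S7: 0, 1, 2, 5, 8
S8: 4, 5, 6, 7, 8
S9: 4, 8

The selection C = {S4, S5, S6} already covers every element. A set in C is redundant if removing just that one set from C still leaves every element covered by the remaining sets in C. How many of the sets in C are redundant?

Drop S4: 0, 4 uncovered — not redundant.
Drop S5: 2 uncovered — not redundant.
Drop S6: the rest still cover every element — redundant.
1 redundant: S6.

1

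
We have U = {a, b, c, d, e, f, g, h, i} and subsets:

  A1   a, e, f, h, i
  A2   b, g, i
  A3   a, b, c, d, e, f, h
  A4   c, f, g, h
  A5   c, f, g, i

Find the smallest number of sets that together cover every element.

A2, A3 together cover {a, b, c, d, e, f, g, h, i} — every element.
No single set contains all 9 elements, so 2 is optimal.

2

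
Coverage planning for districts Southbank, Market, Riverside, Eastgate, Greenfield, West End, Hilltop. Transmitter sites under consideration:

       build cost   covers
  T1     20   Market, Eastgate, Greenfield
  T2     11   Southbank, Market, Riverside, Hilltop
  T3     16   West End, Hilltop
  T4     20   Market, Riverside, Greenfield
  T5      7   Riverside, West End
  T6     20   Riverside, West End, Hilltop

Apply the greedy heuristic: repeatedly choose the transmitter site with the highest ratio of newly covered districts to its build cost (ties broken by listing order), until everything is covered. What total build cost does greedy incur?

Pick 1: T2 adds 4 new (Southbank, Market, Riverside, Hilltop) at build cost 11 (ratio 4/11).
Pick 2: T5 adds 1 new (West End) at build cost 7 (ratio 1/7).
Pick 3: T1 adds 2 new (Eastgate, Greenfield) at build cost 20 (ratio 2/20).
Greedy total build cost: 11 + 7 + 20 = 38.

38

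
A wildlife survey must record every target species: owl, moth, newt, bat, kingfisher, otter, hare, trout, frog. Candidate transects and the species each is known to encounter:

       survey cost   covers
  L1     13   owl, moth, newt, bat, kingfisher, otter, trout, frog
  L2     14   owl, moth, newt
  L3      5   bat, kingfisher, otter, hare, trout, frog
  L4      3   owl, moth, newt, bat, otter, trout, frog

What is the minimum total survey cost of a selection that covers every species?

8

L3, L4 cover every species at survey cost 5 + 3 = 8.
Any cover uses at least 2 transects; among all covering selections none totals below 8.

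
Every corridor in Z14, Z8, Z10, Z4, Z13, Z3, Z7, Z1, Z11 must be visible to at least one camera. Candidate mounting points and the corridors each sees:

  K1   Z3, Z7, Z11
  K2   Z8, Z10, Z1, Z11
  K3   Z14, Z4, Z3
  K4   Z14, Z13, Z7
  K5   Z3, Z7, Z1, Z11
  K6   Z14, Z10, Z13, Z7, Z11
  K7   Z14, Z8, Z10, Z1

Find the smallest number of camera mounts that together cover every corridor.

3

K2, K3, K4 together cover {Z14, Z8, Z10, Z4, Z13, Z3, Z7, Z1, Z11} — every corridor.
No 2 of the 7 camera mounts cover everything (all 21 pairs fall short), so 3 is minimum.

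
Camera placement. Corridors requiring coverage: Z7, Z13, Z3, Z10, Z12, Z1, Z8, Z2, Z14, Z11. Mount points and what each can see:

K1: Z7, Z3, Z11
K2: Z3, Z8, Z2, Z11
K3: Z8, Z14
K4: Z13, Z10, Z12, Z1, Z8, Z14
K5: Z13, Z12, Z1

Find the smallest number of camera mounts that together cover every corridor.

3

K1, K2, K4 together cover {Z7, Z13, Z3, Z10, Z12, Z1, Z8, Z2, Z14, Z11} — every corridor.
No 2 of the 5 camera mounts cover everything (all 10 pairs fall short), so 3 is minimum.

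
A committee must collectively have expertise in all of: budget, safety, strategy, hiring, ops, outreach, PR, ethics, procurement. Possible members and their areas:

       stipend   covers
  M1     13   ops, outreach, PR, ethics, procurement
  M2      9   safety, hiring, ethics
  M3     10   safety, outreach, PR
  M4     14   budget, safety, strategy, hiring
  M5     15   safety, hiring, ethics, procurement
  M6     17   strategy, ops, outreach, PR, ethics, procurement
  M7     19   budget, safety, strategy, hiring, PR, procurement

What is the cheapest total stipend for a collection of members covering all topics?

M1, M4 cover every topic at stipend 13 + 14 = 27.
Any cover uses at least 2 members; among all covering selections none totals below 27.

27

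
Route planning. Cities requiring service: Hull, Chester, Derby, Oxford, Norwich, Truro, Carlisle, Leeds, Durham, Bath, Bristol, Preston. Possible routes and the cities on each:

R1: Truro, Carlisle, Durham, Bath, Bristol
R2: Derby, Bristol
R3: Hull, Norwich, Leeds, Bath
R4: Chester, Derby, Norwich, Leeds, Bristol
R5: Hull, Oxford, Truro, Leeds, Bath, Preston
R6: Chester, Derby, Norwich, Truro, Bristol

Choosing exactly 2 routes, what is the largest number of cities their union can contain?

Choosing R4, R5 covers {Hull, Chester, Derby, Oxford, Norwich, Truro, Leeds, Bath, Bristol, Preston} — 10 cities.
No choice of 2 routes does better; here Carlisle, Durham are left uncovered.

10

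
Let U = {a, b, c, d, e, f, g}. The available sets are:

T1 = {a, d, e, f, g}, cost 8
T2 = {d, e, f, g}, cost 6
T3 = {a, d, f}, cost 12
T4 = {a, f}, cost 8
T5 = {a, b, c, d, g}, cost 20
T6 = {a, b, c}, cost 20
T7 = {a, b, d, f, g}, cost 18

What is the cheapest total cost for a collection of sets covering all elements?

26

T2, T5 cover every element at cost 6 + 20 = 26.
Any cover uses at least 2 sets; among all covering selections none totals below 26.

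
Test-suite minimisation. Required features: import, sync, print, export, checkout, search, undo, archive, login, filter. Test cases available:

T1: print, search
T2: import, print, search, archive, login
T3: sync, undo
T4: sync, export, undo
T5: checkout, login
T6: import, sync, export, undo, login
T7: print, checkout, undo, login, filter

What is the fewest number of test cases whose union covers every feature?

3

T2, T4, T7 together cover {import, sync, print, export, checkout, search, undo, archive, login, filter} — every feature.
No 2 of the 7 test cases cover everything (all 21 pairs fall short), so 3 is minimum.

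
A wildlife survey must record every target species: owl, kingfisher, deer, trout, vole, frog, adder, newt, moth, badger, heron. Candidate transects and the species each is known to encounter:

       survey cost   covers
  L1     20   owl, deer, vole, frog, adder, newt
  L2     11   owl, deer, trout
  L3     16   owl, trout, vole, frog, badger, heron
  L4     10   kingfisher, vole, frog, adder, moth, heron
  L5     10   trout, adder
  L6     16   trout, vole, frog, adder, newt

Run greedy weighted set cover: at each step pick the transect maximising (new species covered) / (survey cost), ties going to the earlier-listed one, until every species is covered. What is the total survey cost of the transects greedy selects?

Pick 1: L4 adds 6 new (kingfisher, vole, frog, adder, moth, heron) at survey cost 10 (ratio 6/10).
Pick 2: L2 adds 3 new (owl, deer, trout) at survey cost 11 (ratio 3/11).
Pick 3: L3 adds 1 new (badger) at survey cost 16 (ratio 1/16).
Pick 4: L6 adds 1 new (newt) at survey cost 16 (ratio 1/16).
Greedy total survey cost: 10 + 11 + 16 + 16 = 53. (The true optimum is 46, so greedy overshoots here.)

53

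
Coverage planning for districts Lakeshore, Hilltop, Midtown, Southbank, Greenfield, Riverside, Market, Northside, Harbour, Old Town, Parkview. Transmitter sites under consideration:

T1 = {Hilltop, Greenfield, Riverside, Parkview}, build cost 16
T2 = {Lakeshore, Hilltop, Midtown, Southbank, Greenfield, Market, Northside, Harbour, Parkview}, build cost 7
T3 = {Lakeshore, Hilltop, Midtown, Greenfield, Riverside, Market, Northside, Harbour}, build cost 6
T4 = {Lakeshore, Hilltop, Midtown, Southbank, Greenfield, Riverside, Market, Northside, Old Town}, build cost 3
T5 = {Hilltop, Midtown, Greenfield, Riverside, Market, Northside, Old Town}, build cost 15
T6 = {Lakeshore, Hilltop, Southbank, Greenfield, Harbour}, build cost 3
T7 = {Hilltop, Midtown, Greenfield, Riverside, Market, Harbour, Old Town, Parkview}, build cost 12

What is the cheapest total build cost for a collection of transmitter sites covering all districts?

10

T2, T4 cover every district at build cost 7 + 3 = 10.
Any cover uses at least 2 transmitter sites; among all covering selections none totals below 10.
Greedy by coverage-per-build cost would pick T4, T6, T2 for 13 — worse than the optimum 10.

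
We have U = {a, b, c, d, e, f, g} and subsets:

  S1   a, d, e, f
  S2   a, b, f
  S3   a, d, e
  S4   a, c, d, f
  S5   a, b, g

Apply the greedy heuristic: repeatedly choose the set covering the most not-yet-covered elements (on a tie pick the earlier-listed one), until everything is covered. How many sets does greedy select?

3

Pick 1: S1 covers 4 new elements (a, d, e, f).
Pick 2: S5 covers 2 new elements (b, g).
Pick 3: S4 covers 1 new elements (c).
Greedy uses 3 sets.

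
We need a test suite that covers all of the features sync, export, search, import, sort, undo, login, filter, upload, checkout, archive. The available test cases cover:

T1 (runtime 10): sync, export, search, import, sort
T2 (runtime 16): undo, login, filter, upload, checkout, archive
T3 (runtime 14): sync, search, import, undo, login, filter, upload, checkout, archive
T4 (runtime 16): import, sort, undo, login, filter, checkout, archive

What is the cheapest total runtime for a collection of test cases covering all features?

T1, T3 cover every feature at runtime 10 + 14 = 24.
Any cover uses at least 2 test cases; among all covering selections none totals below 24.

24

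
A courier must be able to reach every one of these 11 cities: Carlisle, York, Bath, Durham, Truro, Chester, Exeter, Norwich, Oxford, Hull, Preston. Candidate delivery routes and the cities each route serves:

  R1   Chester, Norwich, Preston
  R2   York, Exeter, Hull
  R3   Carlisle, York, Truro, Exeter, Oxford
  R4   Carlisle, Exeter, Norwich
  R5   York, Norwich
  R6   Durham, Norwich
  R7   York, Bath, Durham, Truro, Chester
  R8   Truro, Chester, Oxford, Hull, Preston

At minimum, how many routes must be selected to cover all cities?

R4, R7, R8 together cover {Carlisle, York, Bath, Durham, Truro, Chester, Exeter, Norwich, Oxford, Hull, Preston} — every city.
No 2 of the 8 routes cover everything (all 28 pairs fall short), so 3 is minimum.

3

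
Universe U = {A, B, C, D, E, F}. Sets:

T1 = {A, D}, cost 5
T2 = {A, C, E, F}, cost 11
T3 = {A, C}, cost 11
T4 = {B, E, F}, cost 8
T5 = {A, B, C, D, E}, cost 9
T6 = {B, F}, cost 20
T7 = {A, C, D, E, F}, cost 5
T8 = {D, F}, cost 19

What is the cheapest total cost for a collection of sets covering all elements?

13

T4, T7 cover every element at cost 8 + 5 = 13.
Any cover uses at least 2 sets; among all covering selections none totals below 13.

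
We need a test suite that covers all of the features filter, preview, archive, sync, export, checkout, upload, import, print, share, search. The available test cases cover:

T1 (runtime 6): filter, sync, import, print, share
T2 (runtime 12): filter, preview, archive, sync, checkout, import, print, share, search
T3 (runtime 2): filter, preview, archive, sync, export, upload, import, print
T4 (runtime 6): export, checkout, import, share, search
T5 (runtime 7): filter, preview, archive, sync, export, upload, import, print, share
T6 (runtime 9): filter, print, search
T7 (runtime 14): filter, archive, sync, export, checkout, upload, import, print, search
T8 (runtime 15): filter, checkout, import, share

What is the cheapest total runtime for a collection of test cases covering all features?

T3, T4 cover every feature at runtime 2 + 6 = 8.
Any cover uses at least 2 test cases; among all covering selections none totals below 8.

8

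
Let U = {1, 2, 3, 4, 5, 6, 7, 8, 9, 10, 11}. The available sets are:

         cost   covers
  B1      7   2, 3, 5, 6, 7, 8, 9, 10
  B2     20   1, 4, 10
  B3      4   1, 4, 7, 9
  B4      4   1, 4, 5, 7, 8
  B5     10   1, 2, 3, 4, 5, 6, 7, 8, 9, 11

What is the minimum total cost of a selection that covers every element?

17

B1, B5 cover every element at cost 7 + 10 = 17.
Any cover uses at least 2 sets; among all covering selections none totals below 17.
Greedy by coverage-per-cost would pick B4, B1, B5 for 21 — worse than the optimum 17.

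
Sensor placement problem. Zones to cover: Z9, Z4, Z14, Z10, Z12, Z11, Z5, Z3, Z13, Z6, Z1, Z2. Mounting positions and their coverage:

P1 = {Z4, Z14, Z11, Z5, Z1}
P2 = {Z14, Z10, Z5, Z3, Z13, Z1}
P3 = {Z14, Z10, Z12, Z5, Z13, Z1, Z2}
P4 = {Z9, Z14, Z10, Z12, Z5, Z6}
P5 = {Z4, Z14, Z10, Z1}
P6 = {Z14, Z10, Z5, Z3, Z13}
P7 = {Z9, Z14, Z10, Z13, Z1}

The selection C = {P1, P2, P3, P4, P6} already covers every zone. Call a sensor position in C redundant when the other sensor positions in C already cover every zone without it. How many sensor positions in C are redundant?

2

Drop P1: Z4, Z11 uncovered — not redundant.
Drop P2: the rest still cover every zone — redundant.
Drop P3: Z2 uncovered — not redundant.
Drop P4: Z9, Z6 uncovered — not redundant.
Drop P6: the rest still cover every zone — redundant.
2 redundant: P2, P6.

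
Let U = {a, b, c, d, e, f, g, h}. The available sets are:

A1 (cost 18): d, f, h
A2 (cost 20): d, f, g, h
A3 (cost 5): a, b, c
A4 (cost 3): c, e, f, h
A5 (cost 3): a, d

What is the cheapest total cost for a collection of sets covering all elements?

28

A2, A3, A4 cover every element at cost 20 + 5 + 3 = 28.
Any cover uses at least 3 sets; among all covering selections none totals below 28.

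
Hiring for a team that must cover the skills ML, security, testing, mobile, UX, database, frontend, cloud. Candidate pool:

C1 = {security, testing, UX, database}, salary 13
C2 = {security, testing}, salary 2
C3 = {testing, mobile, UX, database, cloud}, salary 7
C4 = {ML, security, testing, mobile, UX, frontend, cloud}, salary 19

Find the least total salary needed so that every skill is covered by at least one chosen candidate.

26

C3, C4 cover every skill at salary 7 + 19 = 26.
Any cover uses at least 2 candidates; among all covering selections none totals below 26.
Greedy by coverage-per-salary would pick C2, C3, C4 for 28 — worse than the optimum 26.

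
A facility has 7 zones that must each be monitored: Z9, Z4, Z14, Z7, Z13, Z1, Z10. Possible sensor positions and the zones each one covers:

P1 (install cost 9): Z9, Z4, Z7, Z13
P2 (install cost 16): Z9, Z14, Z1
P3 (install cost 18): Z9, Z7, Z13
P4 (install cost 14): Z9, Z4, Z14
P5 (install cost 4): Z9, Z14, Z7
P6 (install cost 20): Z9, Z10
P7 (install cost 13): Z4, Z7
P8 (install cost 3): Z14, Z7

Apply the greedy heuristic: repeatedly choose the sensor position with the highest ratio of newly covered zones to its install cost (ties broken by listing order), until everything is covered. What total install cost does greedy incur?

49

Pick 1: P5 adds 3 new (Z9, Z14, Z7) at install cost 4 (ratio 3/4).
Pick 2: P1 adds 2 new (Z4, Z13) at install cost 9 (ratio 2/9).
Pick 3: P2 adds 1 new (Z1) at install cost 16 (ratio 1/16).
Pick 4: P6 adds 1 new (Z10) at install cost 20 (ratio 1/20).
Greedy total install cost: 4 + 9 + 16 + 20 = 49. (The true optimum is 45, so greedy overshoots here.)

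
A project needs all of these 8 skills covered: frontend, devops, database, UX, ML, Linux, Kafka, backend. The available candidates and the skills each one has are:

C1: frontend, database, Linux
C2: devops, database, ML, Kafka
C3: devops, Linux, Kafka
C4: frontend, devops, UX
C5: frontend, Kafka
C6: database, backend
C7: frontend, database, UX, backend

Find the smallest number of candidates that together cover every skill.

3

C1, C2, C7 together cover {frontend, devops, database, UX, ML, Linux, Kafka, backend} — every skill.
No 2 of the 7 candidates cover everything (all 21 pairs fall short), so 3 is minimum.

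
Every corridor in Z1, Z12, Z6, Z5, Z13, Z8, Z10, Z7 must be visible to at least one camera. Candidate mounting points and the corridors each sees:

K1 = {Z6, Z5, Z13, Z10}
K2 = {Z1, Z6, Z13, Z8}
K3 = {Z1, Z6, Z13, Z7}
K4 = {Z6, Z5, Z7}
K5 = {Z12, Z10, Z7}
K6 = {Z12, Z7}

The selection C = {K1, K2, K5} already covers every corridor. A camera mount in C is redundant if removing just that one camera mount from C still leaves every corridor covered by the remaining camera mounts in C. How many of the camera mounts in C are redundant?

Drop K1: Z5 uncovered — not redundant.
Drop K2: Z1, Z8 uncovered — not redundant.
Drop K5: Z12, Z7 uncovered — not redundant.
None of the camera mounts in C is redundant.

0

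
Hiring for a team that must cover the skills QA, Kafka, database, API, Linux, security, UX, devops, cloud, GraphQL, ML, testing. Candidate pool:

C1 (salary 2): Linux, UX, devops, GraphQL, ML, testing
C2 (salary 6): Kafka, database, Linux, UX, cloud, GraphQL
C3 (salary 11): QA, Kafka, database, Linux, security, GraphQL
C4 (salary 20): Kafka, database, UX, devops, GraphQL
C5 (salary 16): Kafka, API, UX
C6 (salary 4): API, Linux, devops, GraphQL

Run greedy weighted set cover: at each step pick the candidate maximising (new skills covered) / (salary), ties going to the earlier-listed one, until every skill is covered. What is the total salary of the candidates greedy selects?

23

Pick 1: C1 adds 6 new (Linux, UX, devops, GraphQL, ML, testing) at salary 2 (ratio 6/2).
Pick 2: C2 adds 3 new (Kafka, database, cloud) at salary 6 (ratio 3/6).
Pick 3: C6 adds 1 new (API) at salary 4 (ratio 1/4).
Pick 4: C3 adds 2 new (QA, security) at salary 11 (ratio 2/11).
Greedy total salary: 2 + 6 + 4 + 11 = 23.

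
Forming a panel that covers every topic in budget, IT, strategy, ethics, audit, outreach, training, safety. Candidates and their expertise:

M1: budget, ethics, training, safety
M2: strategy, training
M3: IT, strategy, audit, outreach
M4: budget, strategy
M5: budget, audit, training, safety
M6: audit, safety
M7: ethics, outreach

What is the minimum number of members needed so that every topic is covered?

2

M1, M3 together cover {budget, IT, strategy, ethics, audit, outreach, training, safety} — every topic.
No single member contains all 8 topics, so 2 is optimal.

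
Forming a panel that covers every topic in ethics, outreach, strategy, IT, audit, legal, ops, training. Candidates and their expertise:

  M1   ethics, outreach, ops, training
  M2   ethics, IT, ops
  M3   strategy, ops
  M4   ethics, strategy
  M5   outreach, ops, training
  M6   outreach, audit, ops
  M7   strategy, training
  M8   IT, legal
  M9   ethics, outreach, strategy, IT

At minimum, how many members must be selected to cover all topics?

M1, M3, M6, M8 together cover {ethics, outreach, strategy, IT, audit, legal, ops, training} — every topic.
No 3 of the 9 members cover everything (all 84 triples fall short), so 4 is minimum.

4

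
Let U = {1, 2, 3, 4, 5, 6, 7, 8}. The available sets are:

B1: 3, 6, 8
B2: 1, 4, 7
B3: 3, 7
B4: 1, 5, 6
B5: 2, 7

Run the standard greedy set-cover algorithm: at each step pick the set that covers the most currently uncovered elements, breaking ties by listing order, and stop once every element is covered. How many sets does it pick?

Pick 1: B1 covers 3 new elements (3, 6, 8).
Pick 2: B2 covers 3 new elements (1, 4, 7).
Pick 3: B4 covers 1 new elements (5).
Pick 4: B5 covers 1 new elements (2).
Greedy uses 4 sets.

4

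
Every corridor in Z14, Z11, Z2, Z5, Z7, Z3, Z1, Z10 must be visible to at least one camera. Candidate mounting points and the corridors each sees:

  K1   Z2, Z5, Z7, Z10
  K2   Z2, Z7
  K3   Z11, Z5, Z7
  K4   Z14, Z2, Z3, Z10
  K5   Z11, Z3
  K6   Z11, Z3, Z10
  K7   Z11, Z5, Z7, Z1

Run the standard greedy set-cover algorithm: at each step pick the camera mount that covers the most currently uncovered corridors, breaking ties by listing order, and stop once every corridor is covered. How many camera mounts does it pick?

Pick 1: K1 covers 4 new corridors (Z2, Z5, Z7, Z10).
Pick 2: K4 covers 2 new corridors (Z14, Z3).
Pick 3: K7 covers 2 new corridors (Z11, Z1).
Greedy uses 3 camera mounts. (The true minimum is 2.)

3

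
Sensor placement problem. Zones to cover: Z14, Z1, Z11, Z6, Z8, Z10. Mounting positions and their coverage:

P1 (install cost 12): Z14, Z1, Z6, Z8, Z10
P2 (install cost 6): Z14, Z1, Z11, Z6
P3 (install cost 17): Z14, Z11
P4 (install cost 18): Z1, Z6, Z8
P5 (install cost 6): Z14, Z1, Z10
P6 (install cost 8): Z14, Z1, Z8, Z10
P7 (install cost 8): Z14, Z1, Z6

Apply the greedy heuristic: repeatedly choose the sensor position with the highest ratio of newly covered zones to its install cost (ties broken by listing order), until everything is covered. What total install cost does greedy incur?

14

Pick 1: P2 adds 4 new (Z14, Z1, Z11, Z6) at install cost 6 (ratio 4/6).
Pick 2: P6 adds 2 new (Z8, Z10) at install cost 8 (ratio 2/8).
Greedy total install cost: 6 + 8 = 14.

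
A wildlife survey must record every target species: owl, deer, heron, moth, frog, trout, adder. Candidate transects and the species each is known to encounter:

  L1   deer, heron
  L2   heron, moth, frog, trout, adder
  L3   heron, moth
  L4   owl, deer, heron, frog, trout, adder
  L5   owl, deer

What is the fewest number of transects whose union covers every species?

2

L2, L4 together cover {owl, deer, heron, moth, frog, trout, adder} — every species.
No single transect contains all 7 species, so 2 is optimal.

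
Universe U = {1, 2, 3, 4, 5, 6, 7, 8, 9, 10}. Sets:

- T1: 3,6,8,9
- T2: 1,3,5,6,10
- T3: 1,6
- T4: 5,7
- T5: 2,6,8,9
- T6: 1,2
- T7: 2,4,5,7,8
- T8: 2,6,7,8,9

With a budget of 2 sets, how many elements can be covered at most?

9

Choosing T2, T7 covers {1, 2, 3, 4, 5, 6, 7, 8, 10} — 9 elements.
No choice of 2 sets does better; here 9 is left uncovered.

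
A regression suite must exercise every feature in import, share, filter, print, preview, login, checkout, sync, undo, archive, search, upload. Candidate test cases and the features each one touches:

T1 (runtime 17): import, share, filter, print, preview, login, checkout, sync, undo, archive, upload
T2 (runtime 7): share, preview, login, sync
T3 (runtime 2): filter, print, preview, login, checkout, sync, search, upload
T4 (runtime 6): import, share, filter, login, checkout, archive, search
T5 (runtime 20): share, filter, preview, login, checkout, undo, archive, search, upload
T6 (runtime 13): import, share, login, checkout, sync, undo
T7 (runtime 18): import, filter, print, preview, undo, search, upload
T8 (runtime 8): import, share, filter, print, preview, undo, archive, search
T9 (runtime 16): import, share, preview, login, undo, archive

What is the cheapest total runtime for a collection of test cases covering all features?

10

T3, T8 cover every feature at runtime 2 + 8 = 10.
Any cover uses at least 2 test cases; among all covering selections none totals below 10.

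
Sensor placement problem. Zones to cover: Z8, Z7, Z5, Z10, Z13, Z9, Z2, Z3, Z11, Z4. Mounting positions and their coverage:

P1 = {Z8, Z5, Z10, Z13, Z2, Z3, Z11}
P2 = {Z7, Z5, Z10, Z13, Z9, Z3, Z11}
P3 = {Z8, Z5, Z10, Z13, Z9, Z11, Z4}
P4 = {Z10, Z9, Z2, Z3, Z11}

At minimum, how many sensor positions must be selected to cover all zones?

3

P1, P2, P3 together cover {Z8, Z7, Z5, Z10, Z13, Z9, Z2, Z3, Z11, Z4} — every zone.
No 2 of the 4 sensor positions cover everything (all 6 pairs fall short), so 3 is minimum.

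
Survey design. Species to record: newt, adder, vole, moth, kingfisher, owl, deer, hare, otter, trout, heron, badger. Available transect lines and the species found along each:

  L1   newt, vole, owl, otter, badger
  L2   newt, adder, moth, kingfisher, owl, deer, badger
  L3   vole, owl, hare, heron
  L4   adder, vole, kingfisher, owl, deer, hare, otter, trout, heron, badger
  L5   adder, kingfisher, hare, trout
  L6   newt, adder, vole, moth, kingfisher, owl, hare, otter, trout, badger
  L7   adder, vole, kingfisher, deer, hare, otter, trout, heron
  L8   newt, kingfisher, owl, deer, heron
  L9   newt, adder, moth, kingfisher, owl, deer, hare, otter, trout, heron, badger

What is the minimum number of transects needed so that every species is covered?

2

L1, L9 together cover {newt, adder, vole, moth, kingfisher, owl, deer, hare, otter, trout, heron, badger} — every species.
No single transect contains all 12 species, so 2 is optimal.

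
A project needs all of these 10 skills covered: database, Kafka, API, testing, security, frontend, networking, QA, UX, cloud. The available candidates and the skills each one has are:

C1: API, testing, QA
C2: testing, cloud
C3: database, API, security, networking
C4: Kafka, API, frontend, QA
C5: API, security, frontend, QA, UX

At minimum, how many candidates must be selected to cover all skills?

4

C2, C3, C4, C5 together cover {database, Kafka, API, testing, security, frontend, networking, QA, UX, cloud} — every skill.
No 3 of the 5 candidates cover everything (all 10 triples fall short), so 4 is minimum.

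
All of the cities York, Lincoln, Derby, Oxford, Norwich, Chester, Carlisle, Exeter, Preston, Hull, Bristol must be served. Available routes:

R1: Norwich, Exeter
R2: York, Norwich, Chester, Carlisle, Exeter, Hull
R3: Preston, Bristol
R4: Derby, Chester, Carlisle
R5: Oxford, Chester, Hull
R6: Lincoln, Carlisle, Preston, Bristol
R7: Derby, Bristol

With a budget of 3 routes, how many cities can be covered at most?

10

Choosing R2, R4, R6 covers {York, Lincoln, Derby, Norwich, Chester, Carlisle, Exeter, Preston, Hull, Bristol} — 10 cities.
No choice of 3 routes does better; here Oxford is left uncovered.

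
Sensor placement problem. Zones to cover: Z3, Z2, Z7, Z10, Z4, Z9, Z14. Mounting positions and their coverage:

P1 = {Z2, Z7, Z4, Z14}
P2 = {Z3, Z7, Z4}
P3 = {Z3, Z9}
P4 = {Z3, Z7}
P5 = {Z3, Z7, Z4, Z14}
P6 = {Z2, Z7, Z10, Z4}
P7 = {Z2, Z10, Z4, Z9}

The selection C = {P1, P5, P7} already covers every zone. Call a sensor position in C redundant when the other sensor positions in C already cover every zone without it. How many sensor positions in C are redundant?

Drop P1: the rest still cover every zone — redundant.
Drop P5: Z3 uncovered — not redundant.
Drop P7: Z10, Z9 uncovered — not redundant.
1 redundant: P1.

1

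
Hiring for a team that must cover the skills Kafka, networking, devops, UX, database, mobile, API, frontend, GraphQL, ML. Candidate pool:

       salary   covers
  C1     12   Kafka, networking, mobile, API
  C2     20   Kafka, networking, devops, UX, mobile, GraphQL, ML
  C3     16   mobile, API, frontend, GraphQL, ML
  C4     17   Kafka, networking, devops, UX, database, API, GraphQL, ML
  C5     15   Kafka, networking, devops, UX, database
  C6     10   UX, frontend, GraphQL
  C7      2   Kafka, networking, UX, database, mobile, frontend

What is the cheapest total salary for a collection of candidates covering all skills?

19

C4, C7 cover every skill at salary 17 + 2 = 19.
Any cover uses at least 2 candidates; among all covering selections none totals below 19.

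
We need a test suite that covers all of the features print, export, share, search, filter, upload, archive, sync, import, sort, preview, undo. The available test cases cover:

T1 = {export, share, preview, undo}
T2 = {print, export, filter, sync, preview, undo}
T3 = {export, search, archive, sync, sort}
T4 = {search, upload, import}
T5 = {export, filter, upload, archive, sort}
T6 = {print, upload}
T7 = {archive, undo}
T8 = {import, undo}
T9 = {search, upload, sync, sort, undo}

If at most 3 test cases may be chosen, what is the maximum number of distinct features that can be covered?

Choosing T2, T3, T4 covers {print, export, search, filter, upload, archive, sync, import, sort, preview, undo} — 11 features.
No choice of 3 test cases does better; here share is left uncovered.

11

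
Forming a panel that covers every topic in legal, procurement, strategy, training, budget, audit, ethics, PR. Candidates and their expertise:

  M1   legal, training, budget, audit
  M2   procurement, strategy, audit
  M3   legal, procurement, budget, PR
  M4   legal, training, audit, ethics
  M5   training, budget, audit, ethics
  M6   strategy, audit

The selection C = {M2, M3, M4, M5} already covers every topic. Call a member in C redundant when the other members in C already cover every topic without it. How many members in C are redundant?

2

Drop M2: strategy uncovered — not redundant.
Drop M3: PR uncovered — not redundant.
Drop M4: the rest still cover every topic — redundant.
Drop M5: the rest still cover every topic — redundant.
2 redundant: M4, M5.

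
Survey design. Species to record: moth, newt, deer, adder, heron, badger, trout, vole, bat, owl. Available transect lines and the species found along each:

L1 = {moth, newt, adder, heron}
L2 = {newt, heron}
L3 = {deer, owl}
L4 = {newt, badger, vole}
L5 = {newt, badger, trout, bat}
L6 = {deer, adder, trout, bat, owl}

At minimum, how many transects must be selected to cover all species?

3

L1, L4, L6 together cover {moth, newt, deer, adder, heron, badger, trout, vole, bat, owl} — every species.
No 2 of the 6 transects cover everything (all 15 pairs fall short), so 3 is minimum.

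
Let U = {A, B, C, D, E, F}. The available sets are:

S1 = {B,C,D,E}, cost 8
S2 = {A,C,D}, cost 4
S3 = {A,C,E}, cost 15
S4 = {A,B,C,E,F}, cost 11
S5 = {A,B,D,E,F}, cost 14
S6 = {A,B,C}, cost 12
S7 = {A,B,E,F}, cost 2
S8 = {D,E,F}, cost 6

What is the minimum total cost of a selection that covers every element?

S2, S7 cover every element at cost 4 + 2 = 6.
Any cover uses at least 2 sets; among all covering selections none totals below 6.

6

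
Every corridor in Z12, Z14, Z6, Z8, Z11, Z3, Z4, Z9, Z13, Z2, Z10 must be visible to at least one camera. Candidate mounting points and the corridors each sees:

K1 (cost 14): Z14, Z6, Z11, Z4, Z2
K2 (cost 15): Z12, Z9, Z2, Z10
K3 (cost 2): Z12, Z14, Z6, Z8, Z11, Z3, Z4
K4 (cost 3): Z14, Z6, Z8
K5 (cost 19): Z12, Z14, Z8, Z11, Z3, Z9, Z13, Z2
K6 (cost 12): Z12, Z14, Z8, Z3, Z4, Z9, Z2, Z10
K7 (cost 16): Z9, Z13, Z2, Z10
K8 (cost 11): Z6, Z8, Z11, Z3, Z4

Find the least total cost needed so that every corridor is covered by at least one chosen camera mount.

18

K3, K7 cover every corridor at cost 2 + 16 = 18.
Any cover uses at least 2 camera mounts; among all covering selections none totals below 18.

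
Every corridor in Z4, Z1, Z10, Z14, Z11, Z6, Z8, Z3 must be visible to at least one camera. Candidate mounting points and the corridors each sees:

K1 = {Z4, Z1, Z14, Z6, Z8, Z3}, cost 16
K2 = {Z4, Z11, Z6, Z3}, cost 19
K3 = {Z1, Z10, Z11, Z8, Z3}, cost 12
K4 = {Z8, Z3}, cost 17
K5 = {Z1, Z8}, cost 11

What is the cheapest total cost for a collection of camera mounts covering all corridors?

28

K1, K3 cover every corridor at cost 16 + 12 = 28.
Any cover uses at least 2 camera mounts; among all covering selections none totals below 28.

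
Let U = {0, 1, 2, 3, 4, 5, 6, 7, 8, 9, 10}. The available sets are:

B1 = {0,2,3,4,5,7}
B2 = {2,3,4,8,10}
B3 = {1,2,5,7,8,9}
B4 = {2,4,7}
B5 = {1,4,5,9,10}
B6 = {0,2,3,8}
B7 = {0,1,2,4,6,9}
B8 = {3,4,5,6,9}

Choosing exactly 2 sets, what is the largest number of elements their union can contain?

9

Choosing B1, B3 covers {0, 1, 2, 3, 4, 5, 7, 8, 9} — 9 elements.
No choice of 2 sets does better; here 6, 10 are left uncovered.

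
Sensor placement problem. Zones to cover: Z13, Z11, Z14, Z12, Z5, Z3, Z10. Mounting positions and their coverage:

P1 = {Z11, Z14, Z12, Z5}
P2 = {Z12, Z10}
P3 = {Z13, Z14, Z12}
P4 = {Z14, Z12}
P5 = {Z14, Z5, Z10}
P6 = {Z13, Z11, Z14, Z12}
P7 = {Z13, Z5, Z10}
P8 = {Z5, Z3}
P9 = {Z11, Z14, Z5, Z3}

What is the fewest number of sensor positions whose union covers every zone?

3

P1, P7, P8 together cover {Z13, Z11, Z14, Z12, Z5, Z3, Z10} — every zone.
No 2 of the 9 sensor positions cover everything (all 36 pairs fall short), so 3 is minimum.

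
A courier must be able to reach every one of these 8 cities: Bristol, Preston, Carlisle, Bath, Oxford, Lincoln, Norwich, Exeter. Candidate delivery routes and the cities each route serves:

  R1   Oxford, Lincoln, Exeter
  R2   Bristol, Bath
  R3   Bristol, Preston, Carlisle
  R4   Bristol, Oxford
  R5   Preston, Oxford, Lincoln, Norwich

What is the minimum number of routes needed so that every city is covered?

R1, R2, R3, R5 together cover {Bristol, Preston, Carlisle, Bath, Oxford, Lincoln, Norwich, Exeter} — every city.
No 3 of the 5 routes cover everything (all 10 triples fall short), so 4 is minimum.

4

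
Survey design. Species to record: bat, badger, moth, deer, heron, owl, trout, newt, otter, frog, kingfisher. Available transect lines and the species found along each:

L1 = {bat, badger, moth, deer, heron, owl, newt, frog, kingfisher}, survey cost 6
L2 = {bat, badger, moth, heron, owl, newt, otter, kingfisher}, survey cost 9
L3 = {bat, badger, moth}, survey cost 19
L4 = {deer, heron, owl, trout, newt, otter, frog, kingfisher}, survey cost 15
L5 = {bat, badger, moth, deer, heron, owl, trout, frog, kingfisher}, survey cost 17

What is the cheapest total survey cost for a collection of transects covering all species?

L1, L4 cover every species at survey cost 6 + 15 = 21.
Any cover uses at least 2 transects; among all covering selections none totals below 21.

21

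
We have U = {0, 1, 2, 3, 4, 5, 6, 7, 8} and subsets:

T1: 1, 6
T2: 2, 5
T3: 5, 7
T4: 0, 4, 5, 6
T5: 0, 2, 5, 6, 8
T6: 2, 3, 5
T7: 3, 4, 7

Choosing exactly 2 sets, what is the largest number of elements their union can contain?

8

Choosing T5, T7 covers {0, 2, 3, 4, 5, 6, 7, 8} — 8 elements.
No choice of 2 sets does better; here 1 is left uncovered.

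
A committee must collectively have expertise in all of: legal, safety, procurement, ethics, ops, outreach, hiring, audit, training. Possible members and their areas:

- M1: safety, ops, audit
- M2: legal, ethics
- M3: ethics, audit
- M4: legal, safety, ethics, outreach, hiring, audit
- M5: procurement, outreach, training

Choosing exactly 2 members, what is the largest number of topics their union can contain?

8

Choosing M4, M5 covers {legal, safety, procurement, ethics, outreach, hiring, audit, training} — 8 topics.
No choice of 2 members does better; here ops is left uncovered.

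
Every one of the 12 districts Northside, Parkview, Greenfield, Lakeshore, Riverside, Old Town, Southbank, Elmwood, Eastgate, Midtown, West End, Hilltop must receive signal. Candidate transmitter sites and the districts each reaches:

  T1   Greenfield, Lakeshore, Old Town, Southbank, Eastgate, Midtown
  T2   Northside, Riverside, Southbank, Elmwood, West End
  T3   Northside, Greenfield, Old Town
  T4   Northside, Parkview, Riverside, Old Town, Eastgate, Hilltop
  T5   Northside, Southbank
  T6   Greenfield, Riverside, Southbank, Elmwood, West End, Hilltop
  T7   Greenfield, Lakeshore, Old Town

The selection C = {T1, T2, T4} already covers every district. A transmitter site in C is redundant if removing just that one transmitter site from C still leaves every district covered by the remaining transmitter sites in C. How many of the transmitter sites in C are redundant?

0

Drop T1: Greenfield, Lakeshore, Midtown uncovered — not redundant.
Drop T2: Elmwood, West End uncovered — not redundant.
Drop T4: Parkview, Hilltop uncovered — not redundant.
None of the transmitter sites in C is redundant.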